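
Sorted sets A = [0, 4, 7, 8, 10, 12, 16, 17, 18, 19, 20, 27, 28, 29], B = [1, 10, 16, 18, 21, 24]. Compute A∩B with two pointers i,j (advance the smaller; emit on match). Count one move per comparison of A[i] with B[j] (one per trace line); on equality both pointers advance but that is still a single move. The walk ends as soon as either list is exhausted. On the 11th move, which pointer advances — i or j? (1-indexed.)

i

[i=1,j=1] 0<1 → i++
[i=2,j=1] 4>1 → j++
[i=2,j=2] 4<10 → i++
[i=3,j=2] 7<10 → i++
[i=4,j=2] 8<10 → i++
[i=5,j=2] 10==10 emit → i++,j++
[i=6,j=3] 12<16 → i++
[i=7,j=3] 16==16 emit → i++,j++
[i=8,j=4] 17<18 → i++
[i=9,j=4] 18==18 emit → i++,j++
[i=10,j=5] 19<21 → i++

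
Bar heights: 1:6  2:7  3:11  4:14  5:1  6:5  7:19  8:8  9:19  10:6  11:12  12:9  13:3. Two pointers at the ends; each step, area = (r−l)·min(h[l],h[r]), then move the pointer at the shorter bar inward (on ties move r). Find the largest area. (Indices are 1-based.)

max area = 88

[1,13] min(6,3)*12=36 best=36 * → r--
[1,12] min(6,9)*11=66 best=66 * → l++
[2,12] min(7,9)*10=70 best=70 * → l++
[3,12] min(11,9)*9=81 best=81 * → r--
[3,11] min(11,12)*8=88 best=88 * → l++
[4,11] min(14,12)*7=84 best=88 → r--
[4,10] min(14,6)*6=36 best=88 → r--
[4,9] min(14,19)*5=70 best=88 → l++
[5,9] min(1,19)*4=4 best=88 → l++
[6,9] min(5,19)*3=15 best=88 → l++
[7,9] min(19,19)*2=38 best=88 → r--
[7,8] min(19,8)*1=8 best=88 → r--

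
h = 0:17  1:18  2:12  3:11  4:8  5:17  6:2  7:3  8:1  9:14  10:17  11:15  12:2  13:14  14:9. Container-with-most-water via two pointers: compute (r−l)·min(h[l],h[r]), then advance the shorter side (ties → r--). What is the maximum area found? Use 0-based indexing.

max area = 182

[0,14] min(17,9)*14=126 best=126 * → r--
[0,13] min(17,14)*13=182 best=182 * → r--
[0,12] min(17,2)*12=24 best=182 → r--
[0,11] min(17,15)*11=165 best=182 → r--
[0,10] min(17,17)*10=170 best=182 → r--
[0,9] min(17,14)*9=126 best=182 → r--
[0,8] min(17,1)*8=8 best=182 → r--
[0,7] min(17,3)*7=21 best=182 → r--
[0,6] min(17,2)*6=12 best=182 → r--
[0,5] min(17,17)*5=85 best=182 → r--
[0,4] min(17,8)*4=32 best=182 → r--
[0,3] min(17,11)*3=33 best=182 → r--
[0,2] min(17,12)*2=24 best=182 → r--
[0,1] min(17,18)*1=17 best=182 → l++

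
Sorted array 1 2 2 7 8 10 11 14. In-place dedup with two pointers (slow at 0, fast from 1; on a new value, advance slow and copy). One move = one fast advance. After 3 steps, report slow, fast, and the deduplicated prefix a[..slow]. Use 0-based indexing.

slow=2, fast=4, prefix=[1, 2, 7]

slow=0 fast=1: a[fast]=2≠a[slow]=1 write a[1]=2, slow++,fast++
slow=1 fast=2: a[fast]=2=a[slow] dup, fast++
slow=1 fast=3: a[fast]=7≠a[slow]=2 write a[2]=7, slow++,fast++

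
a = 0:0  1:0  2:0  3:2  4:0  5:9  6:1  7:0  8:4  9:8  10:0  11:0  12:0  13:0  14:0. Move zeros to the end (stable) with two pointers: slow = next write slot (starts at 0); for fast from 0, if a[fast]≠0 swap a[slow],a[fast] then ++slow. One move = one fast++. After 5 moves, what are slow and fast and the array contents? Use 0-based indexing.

(s=0,f=0) a[fast]=0 → fast++
(s=0,f=1) a[fast]=0 → fast++
(s=0,f=2) a[fast]=0 → fast++
(s=0,f=3) a[fast]=2≠0 swap→a[0]=2 → slow++,fast++
(s=1,f=4) a[fast]=0 → fast++

slow=1, fast=5, a=[2, 0, 0, 0, 0, 9, 1, 0, 4, 8, 0, 0, 0, 0, 0]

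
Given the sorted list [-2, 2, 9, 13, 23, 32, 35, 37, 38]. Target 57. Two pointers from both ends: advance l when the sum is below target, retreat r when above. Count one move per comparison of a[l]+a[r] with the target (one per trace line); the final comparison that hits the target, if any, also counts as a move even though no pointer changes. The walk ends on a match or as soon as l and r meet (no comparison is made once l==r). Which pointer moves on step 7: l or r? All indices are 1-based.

r

l=1 r=9: -2+38=36 <57, l++
l=2 r=9: 2+38=40 <57, l++
l=3 r=9: 9+38=47 <57, l++
l=4 r=9: 13+38=51 <57, l++
l=5 r=9: 23+38=61 >57, r--
l=5 r=8: 23+37=60 >57, r--
l=5 r=7: 23+35=58 >57, r--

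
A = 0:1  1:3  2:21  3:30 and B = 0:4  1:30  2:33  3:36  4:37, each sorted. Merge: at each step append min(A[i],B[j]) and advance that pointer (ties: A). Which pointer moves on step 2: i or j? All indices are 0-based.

i=0 j=0: A[i]=1<=B[j]=4 take 1, i++
i=1 j=0: A[i]=3<=B[j]=4 take 3, i++

i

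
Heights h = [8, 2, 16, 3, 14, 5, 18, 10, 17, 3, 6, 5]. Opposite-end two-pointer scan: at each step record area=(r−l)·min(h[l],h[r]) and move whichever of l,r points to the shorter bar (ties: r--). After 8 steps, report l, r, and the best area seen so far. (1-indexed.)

[1,12] min(8,5)*11=55 best=55 * → r--
[1,11] min(8,6)*10=60 best=60 * → r--
[1,10] min(8,3)*9=27 best=60 → r--
[1,9] min(8,17)*8=64 best=64 * → l++
[2,9] min(2,17)*7=14 best=64 → l++
[3,9] min(16,17)*6=96 best=96 * → l++
[4,9] min(3,17)*5=15 best=96 → l++
[5,9] min(14,17)*4=56 best=96 → l++

l=6, r=9, best area=96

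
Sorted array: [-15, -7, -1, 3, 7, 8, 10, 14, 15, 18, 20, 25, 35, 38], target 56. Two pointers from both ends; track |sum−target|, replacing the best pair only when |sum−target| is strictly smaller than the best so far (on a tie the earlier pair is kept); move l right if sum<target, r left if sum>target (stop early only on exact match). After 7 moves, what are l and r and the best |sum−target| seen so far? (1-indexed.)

l=8, r=14, best |Δ|=8

[1,14] -15+38=23 d=33 * → l++
[2,14] -7+38=31 d=25 * → l++
[3,14] -1+38=37 d=19 * → l++
[4,14] 3+38=41 d=15 * → l++
[5,14] 7+38=45 d=11 * → l++
[6,14] 8+38=46 d=10 * → l++
[7,14] 10+38=48 d=8 * → l++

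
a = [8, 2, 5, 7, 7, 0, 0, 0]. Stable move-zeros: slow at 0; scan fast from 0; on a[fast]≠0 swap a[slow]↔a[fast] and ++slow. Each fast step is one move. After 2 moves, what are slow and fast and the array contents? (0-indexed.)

slow=2, fast=2, a=[8, 2, 5, 7, 7, 0, 0, 0]

slow=0 fast=0: a[fast]=8≠0 swap→a[0]=8, slow++,fast++
slow=1 fast=1: a[fast]=2≠0 swap→a[1]=2, slow++,fast++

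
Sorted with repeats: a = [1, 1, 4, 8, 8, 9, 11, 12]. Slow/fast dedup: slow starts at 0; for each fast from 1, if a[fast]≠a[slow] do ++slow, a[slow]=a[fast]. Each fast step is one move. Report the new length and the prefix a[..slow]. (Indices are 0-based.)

slow=0 fast=1: a[fast]=1=a[slow] dup, fast++
slow=0 fast=2: a[fast]=4≠a[slow]=1 write a[1]=4, slow++,fast++
slow=1 fast=3: a[fast]=8≠a[slow]=4 write a[2]=8, slow++,fast++
slow=2 fast=4: a[fast]=8=a[slow] dup, fast++
slow=2 fast=5: a[fast]=9≠a[slow]=8 write a[3]=9, slow++,fast++
slow=3 fast=6: a[fast]=11≠a[slow]=9 write a[4]=11, slow++,fast++
slow=4 fast=7: a[fast]=12≠a[slow]=11 write a[5]=12, slow++,fast++

length 6; prefix = [1, 4, 8, 9, 11, 12]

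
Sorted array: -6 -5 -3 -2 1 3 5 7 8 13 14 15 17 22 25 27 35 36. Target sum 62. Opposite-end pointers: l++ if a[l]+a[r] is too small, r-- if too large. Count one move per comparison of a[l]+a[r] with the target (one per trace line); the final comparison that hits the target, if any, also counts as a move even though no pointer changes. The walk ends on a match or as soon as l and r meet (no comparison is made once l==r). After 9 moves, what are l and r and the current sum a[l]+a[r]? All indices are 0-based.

l=9, r=17, sum=49

[0,17] -6+36=30 <62 → l++
[1,17] -5+36=31 <62 → l++
[2,17] -3+36=33 <62 → l++
[3,17] -2+36=34 <62 → l++
[4,17] 1+36=37 <62 → l++
[5,17] 3+36=39 <62 → l++
[6,17] 5+36=41 <62 → l++
[7,17] 7+36=43 <62 → l++
[8,17] 8+36=44 <62 → l++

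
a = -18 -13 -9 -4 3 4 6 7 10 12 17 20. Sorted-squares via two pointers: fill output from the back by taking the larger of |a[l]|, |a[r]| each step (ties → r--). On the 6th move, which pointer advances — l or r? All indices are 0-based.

[0,11] |-18|<=|20| out[11]=400 → r--
[0,10] |-18|>|17| out[10]=324 → l++
[1,10] |-13|<=|17| out[9]=289 → r--
[1,9] |-13|>|12| out[8]=169 → l++
[2,9] |-9|<=|12| out[7]=144 → r--
[2,8] |-9|<=|10| out[6]=100 → r--

r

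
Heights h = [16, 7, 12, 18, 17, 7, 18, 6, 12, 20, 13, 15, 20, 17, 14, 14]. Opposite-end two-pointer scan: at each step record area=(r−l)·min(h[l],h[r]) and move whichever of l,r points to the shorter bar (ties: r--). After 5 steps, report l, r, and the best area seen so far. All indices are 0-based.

l=0 r=15: min(16,14)*15=210 best=210 *, r--
l=0 r=14: min(16,14)*14=196 best=210, r--
l=0 r=13: min(16,17)*13=208 best=210, l++
l=1 r=13: min(7,17)*12=84 best=210, l++
l=2 r=13: min(12,17)*11=132 best=210, l++

l=3, r=13, best area=210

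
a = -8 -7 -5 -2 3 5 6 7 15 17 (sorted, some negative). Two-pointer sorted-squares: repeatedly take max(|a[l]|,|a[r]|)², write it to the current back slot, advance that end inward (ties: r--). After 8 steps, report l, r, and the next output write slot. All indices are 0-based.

[0,9] |-8|<=|17| out[9]=289 → r--
[0,8] |-8|<=|15| out[8]=225 → r--
[0,7] |-8|>|7| out[7]=64 → l++
[1,7] |-7|<=|7| out[6]=49 → r--
[1,6] |-7|>|6| out[5]=49 → l++
[2,6] |-5|<=|6| out[4]=36 → r--
[2,5] |-5|<=|5| out[3]=25 → r--
[2,4] |-5|>|3| out[2]=25 → l++

l=3, r=4, next write slot=1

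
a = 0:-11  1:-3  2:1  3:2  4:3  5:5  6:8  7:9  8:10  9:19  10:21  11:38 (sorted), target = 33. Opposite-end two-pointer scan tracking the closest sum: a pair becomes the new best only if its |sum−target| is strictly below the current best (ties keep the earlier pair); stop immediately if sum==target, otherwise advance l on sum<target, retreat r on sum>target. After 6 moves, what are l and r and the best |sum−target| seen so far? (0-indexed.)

[0,11] -11+38=27 d=6 * → l++
[1,11] -3+38=35 d=2 * → r--
[1,10] -3+21=18 d=15 → l++
[2,10] 1+21=22 d=11 → l++
[3,10] 2+21=23 d=10 → l++
[4,10] 3+21=24 d=9 → l++

l=5, r=10, best |Δ|=2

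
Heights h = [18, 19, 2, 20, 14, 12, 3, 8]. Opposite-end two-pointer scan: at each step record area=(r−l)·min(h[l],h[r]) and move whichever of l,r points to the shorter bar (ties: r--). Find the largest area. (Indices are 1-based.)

[1,8] min(18,8)*7=56 best=56 * → r--
[1,7] min(18,3)*6=18 best=56 → r--
[1,6] min(18,12)*5=60 best=60 * → r--
[1,5] min(18,14)*4=56 best=60 → r--
[1,4] min(18,20)*3=54 best=60 → l++
[2,4] min(19,20)*2=38 best=60 → l++
[3,4] min(2,20)*1=2 best=60 → l++

max area = 60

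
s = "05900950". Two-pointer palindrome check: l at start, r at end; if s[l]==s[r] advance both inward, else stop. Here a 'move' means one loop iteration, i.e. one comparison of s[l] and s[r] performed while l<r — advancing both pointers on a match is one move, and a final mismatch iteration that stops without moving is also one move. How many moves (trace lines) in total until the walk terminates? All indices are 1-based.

4 moves

l=1 r=8: '0'=='0', l++,r--
l=2 r=7: '5'=='5', l++,r--
l=3 r=6: '9'=='9', l++,r--
l=4 r=5: '0'=='0', l++,r--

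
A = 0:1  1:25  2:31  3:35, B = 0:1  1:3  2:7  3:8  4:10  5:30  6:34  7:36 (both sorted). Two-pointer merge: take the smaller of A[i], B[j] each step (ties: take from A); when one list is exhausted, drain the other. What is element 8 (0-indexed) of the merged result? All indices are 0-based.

merged[8] = 31

[i=0,j=0] A[i]=1<=B[j]=1 take 1 → i++
[i=1,j=0] A[i]=25>B[j]=1 take 1 → j++
[i=1,j=1] A[i]=25>B[j]=3 take 3 → j++
[i=1,j=2] A[i]=25>B[j]=7 take 7 → j++
[i=1,j=3] A[i]=25>B[j]=8 take 8 → j++
[i=1,j=4] A[i]=25>B[j]=10 take 10 → j++
[i=1,j=5] A[i]=25<=B[j]=30 take 25 → i++
[i=2,j=5] A[i]=31>B[j]=30 take 30 → j++
[i=2,j=6] A[i]=31<=B[j]=34 take 31 → i++
[i=3,j=6] A[i]=35>B[j]=34 take 34 → j++
[i=3,j=7] A[i]=35<=B[j]=36 take 35 → i++
[i=4,j=7] A done, take B[j]=36 → j++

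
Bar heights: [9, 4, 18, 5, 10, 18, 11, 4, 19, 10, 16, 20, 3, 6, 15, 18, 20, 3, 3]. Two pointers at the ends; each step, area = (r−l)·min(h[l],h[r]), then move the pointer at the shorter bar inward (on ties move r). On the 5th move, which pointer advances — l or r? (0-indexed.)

l=0 r=18: min(9,3)*18=54 best=54 *, r--
l=0 r=17: min(9,3)*17=51 best=54, r--
l=0 r=16: min(9,20)*16=144 best=144 *, l++
l=1 r=16: min(4,20)*15=60 best=144, l++
l=2 r=16: min(18,20)*14=252 best=252 *, l++

l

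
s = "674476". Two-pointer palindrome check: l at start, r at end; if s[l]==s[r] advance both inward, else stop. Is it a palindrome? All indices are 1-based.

palindrome

[1,6] '6'=='6' → l++,r--
[2,5] '7'=='7' → l++,r--
[3,4] '4'=='4' → l++,r--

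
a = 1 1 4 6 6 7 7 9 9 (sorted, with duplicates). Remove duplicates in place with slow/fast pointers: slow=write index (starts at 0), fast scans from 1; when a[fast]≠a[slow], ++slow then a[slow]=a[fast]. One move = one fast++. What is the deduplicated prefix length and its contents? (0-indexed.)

slow=0 fast=1: a[fast]=1=a[slow] dup, fast++
slow=0 fast=2: a[fast]=4≠a[slow]=1 write a[1]=4, slow++,fast++
slow=1 fast=3: a[fast]=6≠a[slow]=4 write a[2]=6, slow++,fast++
slow=2 fast=4: a[fast]=6=a[slow] dup, fast++
slow=2 fast=5: a[fast]=7≠a[slow]=6 write a[3]=7, slow++,fast++
slow=3 fast=6: a[fast]=7=a[slow] dup, fast++
slow=3 fast=7: a[fast]=9≠a[slow]=7 write a[4]=9, slow++,fast++
slow=4 fast=8: a[fast]=9=a[slow] dup, fast++

length 5; prefix = [1, 4, 6, 7, 9]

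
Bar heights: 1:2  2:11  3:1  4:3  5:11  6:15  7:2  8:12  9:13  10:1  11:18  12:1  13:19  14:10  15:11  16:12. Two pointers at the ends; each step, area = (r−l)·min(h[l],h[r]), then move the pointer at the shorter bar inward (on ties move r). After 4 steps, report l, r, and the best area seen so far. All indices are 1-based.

l=1 r=16: min(2,12)*15=30 best=30 *, l++
l=2 r=16: min(11,12)*14=154 best=154 *, l++
l=3 r=16: min(1,12)*13=13 best=154, l++
l=4 r=16: min(3,12)*12=36 best=154, l++

l=5, r=16, best area=154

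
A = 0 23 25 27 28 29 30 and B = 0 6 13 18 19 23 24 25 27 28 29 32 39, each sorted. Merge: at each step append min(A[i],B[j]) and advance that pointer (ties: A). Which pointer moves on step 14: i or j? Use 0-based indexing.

[i=0,j=0] A[i]=0<=B[j]=0 take 0 → i++
[i=1,j=0] A[i]=23>B[j]=0 take 0 → j++
[i=1,j=1] A[i]=23>B[j]=6 take 6 → j++
[i=1,j=2] A[i]=23>B[j]=13 take 13 → j++
[i=1,j=3] A[i]=23>B[j]=18 take 18 → j++
[i=1,j=4] A[i]=23>B[j]=19 take 19 → j++
[i=1,j=5] A[i]=23<=B[j]=23 take 23 → i++
[i=2,j=5] A[i]=25>B[j]=23 take 23 → j++
[i=2,j=6] A[i]=25>B[j]=24 take 24 → j++
[i=2,j=7] A[i]=25<=B[j]=25 take 25 → i++
[i=3,j=7] A[i]=27>B[j]=25 take 25 → j++
[i=3,j=8] A[i]=27<=B[j]=27 take 27 → i++
[i=4,j=8] A[i]=28>B[j]=27 take 27 → j++
[i=4,j=9] A[i]=28<=B[j]=28 take 28 → i++

i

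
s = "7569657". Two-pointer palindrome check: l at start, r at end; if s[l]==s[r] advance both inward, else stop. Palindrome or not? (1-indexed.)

palindrome

[1,7] '7'=='7' → l++,r--
[2,6] '5'=='5' → l++,r--
[3,5] '6'=='6' → l++,r--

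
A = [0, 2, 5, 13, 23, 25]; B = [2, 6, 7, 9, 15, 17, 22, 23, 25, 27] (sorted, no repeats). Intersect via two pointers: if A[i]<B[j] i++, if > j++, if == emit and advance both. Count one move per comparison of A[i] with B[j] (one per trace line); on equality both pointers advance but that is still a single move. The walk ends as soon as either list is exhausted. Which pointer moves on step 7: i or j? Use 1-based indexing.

[i=1,j=1] 0<2 → i++
[i=2,j=1] 2==2 emit → i++,j++
[i=3,j=2] 5<6 → i++
[i=4,j=2] 13>6 → j++
[i=4,j=3] 13>7 → j++
[i=4,j=4] 13>9 → j++
[i=4,j=5] 13<15 → i++

i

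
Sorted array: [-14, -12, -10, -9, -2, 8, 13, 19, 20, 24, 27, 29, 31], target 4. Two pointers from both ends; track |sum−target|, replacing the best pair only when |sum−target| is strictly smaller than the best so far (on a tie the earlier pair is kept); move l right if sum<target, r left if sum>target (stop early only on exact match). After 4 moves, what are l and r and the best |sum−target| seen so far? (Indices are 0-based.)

[0,12] -14+31=17 d=13 * → r--
[0,11] -14+29=15 d=11 * → r--
[0,10] -14+27=13 d=9 * → r--
[0,9] -14+24=10 d=6 * → r--

l=0, r=8, best |Δ|=6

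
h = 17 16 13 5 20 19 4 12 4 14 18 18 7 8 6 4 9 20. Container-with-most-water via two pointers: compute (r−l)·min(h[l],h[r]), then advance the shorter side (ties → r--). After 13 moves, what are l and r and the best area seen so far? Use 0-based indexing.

l=4, r=8, best area=289

[0,17] min(17,20)*17=289 best=289 * → l++
[1,17] min(16,20)*16=256 best=289 → l++
[2,17] min(13,20)*15=195 best=289 → l++
[3,17] min(5,20)*14=70 best=289 → l++
[4,17] min(20,20)*13=260 best=289 → r--
[4,16] min(20,9)*12=108 best=289 → r--
[4,15] min(20,4)*11=44 best=289 → r--
[4,14] min(20,6)*10=60 best=289 → r--
[4,13] min(20,8)*9=72 best=289 → r--
[4,12] min(20,7)*8=56 best=289 → r--
[4,11] min(20,18)*7=126 best=289 → r--
[4,10] min(20,18)*6=108 best=289 → r--
[4,9] min(20,14)*5=70 best=289 → r--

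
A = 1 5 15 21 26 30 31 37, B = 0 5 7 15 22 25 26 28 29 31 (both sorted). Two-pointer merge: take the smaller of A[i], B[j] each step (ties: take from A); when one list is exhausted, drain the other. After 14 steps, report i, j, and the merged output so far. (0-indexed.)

i=5, j=9, merged so far=[0, 1, 5, 5, 7, 15, 15, 21, 22, 25, 26, 26, 28, 29]

[i=0,j=0] A[i]=1>B[j]=0 take 0 → j++
[i=0,j=1] A[i]=1<=B[j]=5 take 1 → i++
[i=1,j=1] A[i]=5<=B[j]=5 take 5 → i++
[i=2,j=1] A[i]=15>B[j]=5 take 5 → j++
[i=2,j=2] A[i]=15>B[j]=7 take 7 → j++
[i=2,j=3] A[i]=15<=B[j]=15 take 15 → i++
[i=3,j=3] A[i]=21>B[j]=15 take 15 → j++
[i=3,j=4] A[i]=21<=B[j]=22 take 21 → i++
[i=4,j=4] A[i]=26>B[j]=22 take 22 → j++
[i=4,j=5] A[i]=26>B[j]=25 take 25 → j++
[i=4,j=6] A[i]=26<=B[j]=26 take 26 → i++
[i=5,j=6] A[i]=30>B[j]=26 take 26 → j++
[i=5,j=7] A[i]=30>B[j]=28 take 28 → j++
[i=5,j=8] A[i]=30>B[j]=29 take 29 → j++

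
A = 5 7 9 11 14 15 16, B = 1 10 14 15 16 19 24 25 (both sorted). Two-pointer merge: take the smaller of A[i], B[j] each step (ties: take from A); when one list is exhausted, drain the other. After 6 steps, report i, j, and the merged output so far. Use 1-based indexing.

i=5, j=3, merged so far=[1, 5, 7, 9, 10, 11]

i=1 j=1: A[i]=5>B[j]=1 take 1, j++
i=1 j=2: A[i]=5<=B[j]=10 take 5, i++
i=2 j=2: A[i]=7<=B[j]=10 take 7, i++
i=3 j=2: A[i]=9<=B[j]=10 take 9, i++
i=4 j=2: A[i]=11>B[j]=10 take 10, j++
i=4 j=3: A[i]=11<=B[j]=14 take 11, i++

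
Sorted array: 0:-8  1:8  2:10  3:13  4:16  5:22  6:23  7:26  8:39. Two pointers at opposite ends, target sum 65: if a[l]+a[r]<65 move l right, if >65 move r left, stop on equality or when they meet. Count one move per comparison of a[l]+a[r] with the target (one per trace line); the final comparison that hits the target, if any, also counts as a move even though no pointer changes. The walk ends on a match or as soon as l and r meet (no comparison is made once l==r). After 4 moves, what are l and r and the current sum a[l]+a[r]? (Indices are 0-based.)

l=4, r=8, sum=55

[0,8] -8+39=31 <65 → l++
[1,8] 8+39=47 <65 → l++
[2,8] 10+39=49 <65 → l++
[3,8] 13+39=52 <65 → l++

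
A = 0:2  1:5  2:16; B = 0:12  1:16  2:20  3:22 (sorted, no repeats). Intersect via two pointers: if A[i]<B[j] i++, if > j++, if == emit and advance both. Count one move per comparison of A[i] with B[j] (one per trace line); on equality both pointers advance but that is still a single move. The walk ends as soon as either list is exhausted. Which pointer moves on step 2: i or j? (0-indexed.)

i=0 j=0: 2<12, i++
i=1 j=0: 5<12, i++

i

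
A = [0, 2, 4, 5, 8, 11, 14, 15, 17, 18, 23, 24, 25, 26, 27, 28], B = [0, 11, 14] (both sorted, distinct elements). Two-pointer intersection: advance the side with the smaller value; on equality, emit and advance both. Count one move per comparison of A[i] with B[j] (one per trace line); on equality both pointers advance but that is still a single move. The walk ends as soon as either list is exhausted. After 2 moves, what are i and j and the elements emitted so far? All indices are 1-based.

i=3, j=2, emitted=[0]

i=1 j=1: 0==0 emit, i++,j++
i=2 j=2: 2<11, i++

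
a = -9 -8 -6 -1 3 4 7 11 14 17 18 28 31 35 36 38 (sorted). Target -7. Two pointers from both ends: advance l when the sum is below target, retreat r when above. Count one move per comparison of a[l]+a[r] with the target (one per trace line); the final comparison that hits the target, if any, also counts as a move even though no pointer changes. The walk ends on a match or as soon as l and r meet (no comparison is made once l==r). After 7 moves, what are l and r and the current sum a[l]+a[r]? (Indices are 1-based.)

l=1 r=16: -9+38=29 >-7, r--
l=1 r=15: -9+36=27 >-7, r--
l=1 r=14: -9+35=26 >-7, r--
l=1 r=13: -9+31=22 >-7, r--
l=1 r=12: -9+28=19 >-7, r--
l=1 r=11: -9+18=9 >-7, r--
l=1 r=10: -9+17=8 >-7, r--

l=1, r=9, sum=5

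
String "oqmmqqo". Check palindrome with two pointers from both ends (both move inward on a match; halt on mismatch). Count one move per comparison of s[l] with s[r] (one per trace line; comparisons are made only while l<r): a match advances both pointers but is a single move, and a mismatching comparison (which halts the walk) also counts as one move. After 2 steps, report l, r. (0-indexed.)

l=2, r=4

l=0 r=6: 'o'=='o', l++,r--
l=1 r=5: 'q'=='q', l++,r--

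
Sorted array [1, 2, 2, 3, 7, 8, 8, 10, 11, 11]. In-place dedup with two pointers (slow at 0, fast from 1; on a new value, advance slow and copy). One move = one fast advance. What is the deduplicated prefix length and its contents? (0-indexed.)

length 7; prefix = [1, 2, 3, 7, 8, 10, 11]

slow=0 fast=1: a[fast]=2≠a[slow]=1 write a[1]=2, slow++,fast++
slow=1 fast=2: a[fast]=2=a[slow] dup, fast++
slow=1 fast=3: a[fast]=3≠a[slow]=2 write a[2]=3, slow++,fast++
slow=2 fast=4: a[fast]=7≠a[slow]=3 write a[3]=7, slow++,fast++
slow=3 fast=5: a[fast]=8≠a[slow]=7 write a[4]=8, slow++,fast++
slow=4 fast=6: a[fast]=8=a[slow] dup, fast++
slow=4 fast=7: a[fast]=10≠a[slow]=8 write a[5]=10, slow++,fast++
slow=5 fast=8: a[fast]=11≠a[slow]=10 write a[6]=11, slow++,fast++
slow=6 fast=9: a[fast]=11=a[slow] dup, fast++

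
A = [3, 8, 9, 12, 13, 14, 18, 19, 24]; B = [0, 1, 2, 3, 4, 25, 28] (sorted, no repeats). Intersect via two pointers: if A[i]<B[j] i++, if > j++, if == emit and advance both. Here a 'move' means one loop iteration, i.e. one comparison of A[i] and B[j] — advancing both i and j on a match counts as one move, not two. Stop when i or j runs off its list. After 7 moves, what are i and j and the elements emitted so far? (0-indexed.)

i=3, j=5, emitted=[3]

i=0 j=0: 3>0, j++
i=0 j=1: 3>1, j++
i=0 j=2: 3>2, j++
i=0 j=3: 3==3 emit, i++,j++
i=1 j=4: 8>4, j++
i=1 j=5: 8<25, i++
i=2 j=5: 9<25, i++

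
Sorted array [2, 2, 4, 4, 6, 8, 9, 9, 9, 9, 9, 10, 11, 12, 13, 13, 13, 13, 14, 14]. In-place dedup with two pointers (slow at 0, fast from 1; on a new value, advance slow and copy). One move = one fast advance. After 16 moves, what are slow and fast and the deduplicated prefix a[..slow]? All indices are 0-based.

slow=8, fast=17, prefix=[2, 4, 6, 8, 9, 10, 11, 12, 13]

slow=0 fast=1: a[fast]=2=a[slow] dup, fast++
slow=0 fast=2: a[fast]=4≠a[slow]=2 write a[1]=4, slow++,fast++
slow=1 fast=3: a[fast]=4=a[slow] dup, fast++
slow=1 fast=4: a[fast]=6≠a[slow]=4 write a[2]=6, slow++,fast++
slow=2 fast=5: a[fast]=8≠a[slow]=6 write a[3]=8, slow++,fast++
slow=3 fast=6: a[fast]=9≠a[slow]=8 write a[4]=9, slow++,fast++
slow=4 fast=7: a[fast]=9=a[slow] dup, fast++
slow=4 fast=8: a[fast]=9=a[slow] dup, fast++
slow=4 fast=9: a[fast]=9=a[slow] dup, fast++
slow=4 fast=10: a[fast]=9=a[slow] dup, fast++
slow=4 fast=11: a[fast]=10≠a[slow]=9 write a[5]=10, slow++,fast++
slow=5 fast=12: a[fast]=11≠a[slow]=10 write a[6]=11, slow++,fast++
slow=6 fast=13: a[fast]=12≠a[slow]=11 write a[7]=12, slow++,fast++
slow=7 fast=14: a[fast]=13≠a[slow]=12 write a[8]=13, slow++,fast++
slow=8 fast=15: a[fast]=13=a[slow] dup, fast++
slow=8 fast=16: a[fast]=13=a[slow] dup, fast++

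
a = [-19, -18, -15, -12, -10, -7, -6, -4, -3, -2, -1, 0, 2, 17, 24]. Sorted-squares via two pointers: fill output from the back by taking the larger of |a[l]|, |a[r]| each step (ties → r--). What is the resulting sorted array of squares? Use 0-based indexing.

[0, 1, 4, 4, 9, 16, 36, 49, 100, 144, 225, 289, 324, 361, 576]

l=0 r=14: |-19|<=|24| out[14]=576, r--
l=0 r=13: |-19|>|17| out[13]=361, l++
l=1 r=13: |-18|>|17| out[12]=324, l++
l=2 r=13: |-15|<=|17| out[11]=289, r--
l=2 r=12: |-15|>|2| out[10]=225, l++
l=3 r=12: |-12|>|2| out[9]=144, l++
l=4 r=12: |-10|>|2| out[8]=100, l++
l=5 r=12: |-7|>|2| out[7]=49, l++
l=6 r=12: |-6|>|2| out[6]=36, l++
l=7 r=12: |-4|>|2| out[5]=16, l++
l=8 r=12: |-3|>|2| out[4]=9, l++
l=9 r=12: |-2|<=|2| out[3]=4, r--
l=9 r=11: |-2|>|0| out[2]=4, l++
l=10 r=11: |-1|>|0| out[1]=1, l++
l=11 r=11: |0|<=|0| out[0]=0, r--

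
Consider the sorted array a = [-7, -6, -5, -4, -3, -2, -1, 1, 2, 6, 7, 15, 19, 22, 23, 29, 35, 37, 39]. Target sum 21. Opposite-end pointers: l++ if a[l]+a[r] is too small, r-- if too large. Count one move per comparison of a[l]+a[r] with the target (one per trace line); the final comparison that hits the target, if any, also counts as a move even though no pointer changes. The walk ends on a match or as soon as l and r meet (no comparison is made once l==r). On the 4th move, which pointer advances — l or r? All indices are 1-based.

r

l=1 r=19: -7+39=32 >21, r--
l=1 r=18: -7+37=30 >21, r--
l=1 r=17: -7+35=28 >21, r--
l=1 r=16: -7+29=22 >21, r--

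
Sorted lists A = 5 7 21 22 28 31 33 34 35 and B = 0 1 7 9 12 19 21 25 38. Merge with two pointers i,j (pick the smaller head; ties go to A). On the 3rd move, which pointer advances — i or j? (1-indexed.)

i=1 j=1: A[i]=5>B[j]=0 take 0, j++
i=1 j=2: A[i]=5>B[j]=1 take 1, j++
i=1 j=3: A[i]=5<=B[j]=7 take 5, i++

i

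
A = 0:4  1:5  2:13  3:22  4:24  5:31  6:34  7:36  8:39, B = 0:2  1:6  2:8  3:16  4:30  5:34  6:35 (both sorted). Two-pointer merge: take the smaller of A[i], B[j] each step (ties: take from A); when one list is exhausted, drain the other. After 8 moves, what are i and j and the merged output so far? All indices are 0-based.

i=4, j=4, merged so far=[2, 4, 5, 6, 8, 13, 16, 22]

[i=0,j=0] A[i]=4>B[j]=2 take 2 → j++
[i=0,j=1] A[i]=4<=B[j]=6 take 4 → i++
[i=1,j=1] A[i]=5<=B[j]=6 take 5 → i++
[i=2,j=1] A[i]=13>B[j]=6 take 6 → j++
[i=2,j=2] A[i]=13>B[j]=8 take 8 → j++
[i=2,j=3] A[i]=13<=B[j]=16 take 13 → i++
[i=3,j=3] A[i]=22>B[j]=16 take 16 → j++
[i=3,j=4] A[i]=22<=B[j]=30 take 22 → i++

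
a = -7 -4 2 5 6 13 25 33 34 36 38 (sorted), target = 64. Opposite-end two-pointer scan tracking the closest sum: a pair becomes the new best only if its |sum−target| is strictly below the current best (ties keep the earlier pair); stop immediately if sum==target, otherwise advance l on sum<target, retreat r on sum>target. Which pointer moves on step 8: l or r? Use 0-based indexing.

l=0 r=10: -7+38=31 d=33 *, l++
l=1 r=10: -4+38=34 d=30 *, l++
l=2 r=10: 2+38=40 d=24 *, l++
l=3 r=10: 5+38=43 d=21 *, l++
l=4 r=10: 6+38=44 d=20 *, l++
l=5 r=10: 13+38=51 d=13 *, l++
l=6 r=10: 25+38=63 d=1 *, l++
l=7 r=10: 33+38=71 d=7, r--

r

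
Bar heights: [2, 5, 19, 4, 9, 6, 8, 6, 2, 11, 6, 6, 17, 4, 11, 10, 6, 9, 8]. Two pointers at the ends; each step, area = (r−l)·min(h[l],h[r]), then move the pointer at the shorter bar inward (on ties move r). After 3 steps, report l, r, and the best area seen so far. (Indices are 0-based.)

l=2, r=17, best area=128

l=0 r=18: min(2,8)*18=36 best=36 *, l++
l=1 r=18: min(5,8)*17=85 best=85 *, l++
l=2 r=18: min(19,8)*16=128 best=128 *, r--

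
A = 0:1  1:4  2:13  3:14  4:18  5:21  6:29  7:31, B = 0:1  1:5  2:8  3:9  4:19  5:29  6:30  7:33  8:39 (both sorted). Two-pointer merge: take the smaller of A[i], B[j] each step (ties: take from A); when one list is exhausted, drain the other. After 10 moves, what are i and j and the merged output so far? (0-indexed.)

i=0 j=0: A[i]=1<=B[j]=1 take 1, i++
i=1 j=0: A[i]=4>B[j]=1 take 1, j++
i=1 j=1: A[i]=4<=B[j]=5 take 4, i++
i=2 j=1: A[i]=13>B[j]=5 take 5, j++
i=2 j=2: A[i]=13>B[j]=8 take 8, j++
i=2 j=3: A[i]=13>B[j]=9 take 9, j++
i=2 j=4: A[i]=13<=B[j]=19 take 13, i++
i=3 j=4: A[i]=14<=B[j]=19 take 14, i++
i=4 j=4: A[i]=18<=B[j]=19 take 18, i++
i=5 j=4: A[i]=21>B[j]=19 take 19, j++

i=5, j=5, merged so far=[1, 1, 4, 5, 8, 9, 13, 14, 18, 19]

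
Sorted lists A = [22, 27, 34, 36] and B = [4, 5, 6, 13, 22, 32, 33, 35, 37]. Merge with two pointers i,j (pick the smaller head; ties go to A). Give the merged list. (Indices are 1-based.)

[4, 5, 6, 13, 22, 22, 27, 32, 33, 34, 35, 36, 37]

i=1 j=1: A[i]=22>B[j]=4 take 4, j++
i=1 j=2: A[i]=22>B[j]=5 take 5, j++
i=1 j=3: A[i]=22>B[j]=6 take 6, j++
i=1 j=4: A[i]=22>B[j]=13 take 13, j++
i=1 j=5: A[i]=22<=B[j]=22 take 22, i++
i=2 j=5: A[i]=27>B[j]=22 take 22, j++
i=2 j=6: A[i]=27<=B[j]=32 take 27, i++
i=3 j=6: A[i]=34>B[j]=32 take 32, j++
i=3 j=7: A[i]=34>B[j]=33 take 33, j++
i=3 j=8: A[i]=34<=B[j]=35 take 34, i++
i=4 j=8: A[i]=36>B[j]=35 take 35, j++
i=4 j=9: A[i]=36<=B[j]=37 take 36, i++
i=5 j=9: A done, take B[j]=37, j++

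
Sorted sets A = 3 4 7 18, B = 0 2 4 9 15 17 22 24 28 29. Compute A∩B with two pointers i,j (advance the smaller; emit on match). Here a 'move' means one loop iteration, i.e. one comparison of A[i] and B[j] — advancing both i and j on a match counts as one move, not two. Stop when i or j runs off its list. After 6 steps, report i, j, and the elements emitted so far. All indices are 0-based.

i=3, j=4, emitted=[4]

i=0 j=0: 3>0, j++
i=0 j=1: 3>2, j++
i=0 j=2: 3<4, i++
i=1 j=2: 4==4 emit, i++,j++
i=2 j=3: 7<9, i++
i=3 j=3: 18>9, j++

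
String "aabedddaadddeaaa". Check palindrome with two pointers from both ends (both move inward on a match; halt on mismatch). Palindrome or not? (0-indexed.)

not a palindrome (mismatch at 2,13)

l=0 r=15: 'a'=='a', l++,r--
l=1 r=14: 'a'=='a', l++,r--
l=2 r=13: 'b'!='a', stop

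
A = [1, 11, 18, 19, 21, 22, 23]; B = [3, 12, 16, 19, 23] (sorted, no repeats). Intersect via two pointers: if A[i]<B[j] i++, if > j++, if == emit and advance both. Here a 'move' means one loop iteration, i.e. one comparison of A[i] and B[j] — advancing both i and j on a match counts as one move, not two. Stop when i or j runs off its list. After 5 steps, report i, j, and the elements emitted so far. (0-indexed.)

i=2, j=3, emitted=[]

[i=0,j=0] 1<3 → i++
[i=1,j=0] 11>3 → j++
[i=1,j=1] 11<12 → i++
[i=2,j=1] 18>12 → j++
[i=2,j=2] 18>16 → j++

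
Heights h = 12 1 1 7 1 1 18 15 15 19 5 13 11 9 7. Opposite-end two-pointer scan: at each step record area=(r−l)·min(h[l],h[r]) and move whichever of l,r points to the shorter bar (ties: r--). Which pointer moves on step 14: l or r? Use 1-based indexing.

[1,15] min(12,7)*14=98 best=98 * → r--
[1,14] min(12,9)*13=117 best=117 * → r--
[1,13] min(12,11)*12=132 best=132 * → r--
[1,12] min(12,13)*11=132 best=132 → l++
[2,12] min(1,13)*10=10 best=132 → l++
[3,12] min(1,13)*9=9 best=132 → l++
[4,12] min(7,13)*8=56 best=132 → l++
[5,12] min(1,13)*7=7 best=132 → l++
[6,12] min(1,13)*6=6 best=132 → l++
[7,12] min(18,13)*5=65 best=132 → r--
[7,11] min(18,5)*4=20 best=132 → r--
[7,10] min(18,19)*3=54 best=132 → l++
[8,10] min(15,19)*2=30 best=132 → l++
[9,10] min(15,19)*1=15 best=132 → l++

l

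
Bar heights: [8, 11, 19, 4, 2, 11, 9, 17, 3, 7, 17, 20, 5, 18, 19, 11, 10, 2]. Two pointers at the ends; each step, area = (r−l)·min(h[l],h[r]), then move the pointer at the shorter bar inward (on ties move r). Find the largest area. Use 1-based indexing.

max area = 228

l=1 r=18: min(8,2)*17=34 best=34 *, r--
l=1 r=17: min(8,10)*16=128 best=128 *, l++
l=2 r=17: min(11,10)*15=150 best=150 *, r--
l=2 r=16: min(11,11)*14=154 best=154 *, r--
l=2 r=15: min(11,19)*13=143 best=154, l++
l=3 r=15: min(19,19)*12=228 best=228 *, r--
l=3 r=14: min(19,18)*11=198 best=228, r--
l=3 r=13: min(19,5)*10=50 best=228, r--
l=3 r=12: min(19,20)*9=171 best=228, l++
l=4 r=12: min(4,20)*8=32 best=228, l++
l=5 r=12: min(2,20)*7=14 best=228, l++
l=6 r=12: min(11,20)*6=66 best=228, l++
l=7 r=12: min(9,20)*5=45 best=228, l++
l=8 r=12: min(17,20)*4=68 best=228, l++
l=9 r=12: min(3,20)*3=9 best=228, l++
l=10 r=12: min(7,20)*2=14 best=228, l++
l=11 r=12: min(17,20)*1=17 best=228, l++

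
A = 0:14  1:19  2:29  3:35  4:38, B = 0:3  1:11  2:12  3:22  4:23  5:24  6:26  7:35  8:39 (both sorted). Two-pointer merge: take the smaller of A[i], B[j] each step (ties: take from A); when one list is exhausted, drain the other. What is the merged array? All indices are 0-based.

[3, 11, 12, 14, 19, 22, 23, 24, 26, 29, 35, 35, 38, 39]

i=0 j=0: A[i]=14>B[j]=3 take 3, j++
i=0 j=1: A[i]=14>B[j]=11 take 11, j++
i=0 j=2: A[i]=14>B[j]=12 take 12, j++
i=0 j=3: A[i]=14<=B[j]=22 take 14, i++
i=1 j=3: A[i]=19<=B[j]=22 take 19, i++
i=2 j=3: A[i]=29>B[j]=22 take 22, j++
i=2 j=4: A[i]=29>B[j]=23 take 23, j++
i=2 j=5: A[i]=29>B[j]=24 take 24, j++
i=2 j=6: A[i]=29>B[j]=26 take 26, j++
i=2 j=7: A[i]=29<=B[j]=35 take 29, i++
i=3 j=7: A[i]=35<=B[j]=35 take 35, i++
i=4 j=7: A[i]=38>B[j]=35 take 35, j++
i=4 j=8: A[i]=38<=B[j]=39 take 38, i++
i=5 j=8: A done, take B[j]=39, j++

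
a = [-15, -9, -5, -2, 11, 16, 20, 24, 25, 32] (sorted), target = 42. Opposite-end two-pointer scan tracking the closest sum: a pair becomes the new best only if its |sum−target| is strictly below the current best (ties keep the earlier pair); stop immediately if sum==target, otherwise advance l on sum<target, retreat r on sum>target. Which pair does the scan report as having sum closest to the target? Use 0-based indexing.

pair (11, 32) with sum 43 (|Δ|=1)

[0,9] -15+32=17 d=25 * → l++
[1,9] -9+32=23 d=19 * → l++
[2,9] -5+32=27 d=15 * → l++
[3,9] -2+32=30 d=12 * → l++
[4,9] 11+32=43 d=1 * → r--
[4,8] 11+25=36 d=6 → l++
[5,8] 16+25=41 d=1 → l++
[6,8] 20+25=45 d=3 → r--
[6,7] 20+24=44 d=2 → r--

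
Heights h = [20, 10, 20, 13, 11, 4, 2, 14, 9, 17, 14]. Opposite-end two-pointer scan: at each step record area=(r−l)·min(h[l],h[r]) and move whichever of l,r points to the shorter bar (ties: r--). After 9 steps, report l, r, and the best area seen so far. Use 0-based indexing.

[0,10] min(20,14)*10=140 best=140 * → r--
[0,9] min(20,17)*9=153 best=153 * → r--
[0,8] min(20,9)*8=72 best=153 → r--
[0,7] min(20,14)*7=98 best=153 → r--
[0,6] min(20,2)*6=12 best=153 → r--
[0,5] min(20,4)*5=20 best=153 → r--
[0,4] min(20,11)*4=44 best=153 → r--
[0,3] min(20,13)*3=39 best=153 → r--
[0,2] min(20,20)*2=40 best=153 → r--

l=0, r=1, best area=153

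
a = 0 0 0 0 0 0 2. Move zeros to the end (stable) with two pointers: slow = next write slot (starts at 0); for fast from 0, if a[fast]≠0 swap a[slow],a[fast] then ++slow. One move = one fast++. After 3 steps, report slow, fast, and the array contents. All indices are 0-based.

slow=0 fast=0: a[fast]=0, fast++
slow=0 fast=1: a[fast]=0, fast++
slow=0 fast=2: a[fast]=0, fast++

slow=0, fast=3, a=[0, 0, 0, 0, 0, 0, 2]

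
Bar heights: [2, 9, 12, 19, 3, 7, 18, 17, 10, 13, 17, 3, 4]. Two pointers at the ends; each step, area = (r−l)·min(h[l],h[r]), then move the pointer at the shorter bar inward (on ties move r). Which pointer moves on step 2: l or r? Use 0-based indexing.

l=0 r=12: min(2,4)*12=24 best=24 *, l++
l=1 r=12: min(9,4)*11=44 best=44 *, r--

r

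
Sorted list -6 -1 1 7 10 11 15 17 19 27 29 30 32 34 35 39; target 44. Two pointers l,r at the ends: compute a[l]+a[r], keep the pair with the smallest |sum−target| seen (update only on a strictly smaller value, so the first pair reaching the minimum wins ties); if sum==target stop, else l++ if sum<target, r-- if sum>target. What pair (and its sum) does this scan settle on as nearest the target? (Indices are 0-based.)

pair (10, 34) with sum 44 (|Δ|=0)

l=0 r=15: -6+39=33 d=11 *, l++
l=1 r=15: -1+39=38 d=6 *, l++
l=2 r=15: 1+39=40 d=4 *, l++
l=3 r=15: 7+39=46 d=2 *, r--
l=3 r=14: 7+35=42 d=2, l++
l=4 r=14: 10+35=45 d=1 *, r--
l=4 r=13: 10+34=44 d=0 *, stop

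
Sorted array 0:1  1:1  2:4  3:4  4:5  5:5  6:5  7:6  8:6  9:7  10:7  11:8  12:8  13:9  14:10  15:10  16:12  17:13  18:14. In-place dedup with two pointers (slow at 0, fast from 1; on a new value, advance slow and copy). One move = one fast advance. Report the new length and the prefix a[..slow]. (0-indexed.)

(s=0,f=1) a[fast]=1=a[slow] dup → fast++
(s=0,f=2) a[fast]=4≠a[slow]=1 write a[1]=4 → slow++,fast++
(s=1,f=3) a[fast]=4=a[slow] dup → fast++
(s=1,f=4) a[fast]=5≠a[slow]=4 write a[2]=5 → slow++,fast++
(s=2,f=5) a[fast]=5=a[slow] dup → fast++
(s=2,f=6) a[fast]=5=a[slow] dup → fast++
(s=2,f=7) a[fast]=6≠a[slow]=5 write a[3]=6 → slow++,fast++
(s=3,f=8) a[fast]=6=a[slow] dup → fast++
(s=3,f=9) a[fast]=7≠a[slow]=6 write a[4]=7 → slow++,fast++
(s=4,f=10) a[fast]=7=a[slow] dup → fast++
(s=4,f=11) a[fast]=8≠a[slow]=7 write a[5]=8 → slow++,fast++
(s=5,f=12) a[fast]=8=a[slow] dup → fast++
(s=5,f=13) a[fast]=9≠a[slow]=8 write a[6]=9 → slow++,fast++
(s=6,f=14) a[fast]=10≠a[slow]=9 write a[7]=10 → slow++,fast++
(s=7,f=15) a[fast]=10=a[slow] dup → fast++
(s=7,f=16) a[fast]=12≠a[slow]=10 write a[8]=12 → slow++,fast++
(s=8,f=17) a[fast]=13≠a[slow]=12 write a[9]=13 → slow++,fast++
(s=9,f=18) a[fast]=14≠a[slow]=13 write a[10]=14 → slow++,fast++

length 11; prefix = [1, 4, 5, 6, 7, 8, 9, 10, 12, 13, 14]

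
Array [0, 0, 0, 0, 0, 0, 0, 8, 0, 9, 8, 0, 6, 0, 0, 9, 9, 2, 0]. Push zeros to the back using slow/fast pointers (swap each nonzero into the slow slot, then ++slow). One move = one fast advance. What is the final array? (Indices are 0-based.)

[8, 9, 8, 6, 9, 9, 2, 0, 0, 0, 0, 0, 0, 0, 0, 0, 0, 0, 0]

(s=0,f=0) a[fast]=0 → fast++
(s=0,f=1) a[fast]=0 → fast++
(s=0,f=2) a[fast]=0 → fast++
(s=0,f=3) a[fast]=0 → fast++
(s=0,f=4) a[fast]=0 → fast++
(s=0,f=5) a[fast]=0 → fast++
(s=0,f=6) a[fast]=0 → fast++
(s=0,f=7) a[fast]=8≠0 swap→a[0]=8 → slow++,fast++
(s=1,f=8) a[fast]=0 → fast++
(s=1,f=9) a[fast]=9≠0 swap→a[1]=9 → slow++,fast++
(s=2,f=10) a[fast]=8≠0 swap→a[2]=8 → slow++,fast++
(s=3,f=11) a[fast]=0 → fast++
(s=3,f=12) a[fast]=6≠0 swap→a[3]=6 → slow++,fast++
(s=4,f=13) a[fast]=0 → fast++
(s=4,f=14) a[fast]=0 → fast++
(s=4,f=15) a[fast]=9≠0 swap→a[4]=9 → slow++,fast++
(s=5,f=16) a[fast]=9≠0 swap→a[5]=9 → slow++,fast++
(s=6,f=17) a[fast]=2≠0 swap→a[6]=2 → slow++,fast++
(s=7,f=18) a[fast]=0 → fast++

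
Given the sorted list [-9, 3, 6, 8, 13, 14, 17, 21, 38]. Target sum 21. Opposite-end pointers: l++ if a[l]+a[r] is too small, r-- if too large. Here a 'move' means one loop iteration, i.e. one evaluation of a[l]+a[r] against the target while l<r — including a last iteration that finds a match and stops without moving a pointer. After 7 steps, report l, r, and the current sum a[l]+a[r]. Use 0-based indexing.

l=0 r=8: -9+38=29 >21, r--
l=0 r=7: -9+21=12 <21, l++
l=1 r=7: 3+21=24 >21, r--
l=1 r=6: 3+17=20 <21, l++
l=2 r=6: 6+17=23 >21, r--
l=2 r=5: 6+14=20 <21, l++
l=3 r=5: 8+14=22 >21, r--

l=3, r=4, sum=21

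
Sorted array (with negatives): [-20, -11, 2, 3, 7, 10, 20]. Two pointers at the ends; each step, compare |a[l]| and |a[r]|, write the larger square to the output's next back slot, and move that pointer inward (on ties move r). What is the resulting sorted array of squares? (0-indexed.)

[0,6] |-20|<=|20| out[6]=400 → r--
[0,5] |-20|>|10| out[5]=400 → l++
[1,5] |-11|>|10| out[4]=121 → l++
[2,5] |2|<=|10| out[3]=100 → r--
[2,4] |2|<=|7| out[2]=49 → r--
[2,3] |2|<=|3| out[1]=9 → r--
[2,2] |2|<=|2| out[0]=4 → r--

[4, 9, 49, 100, 121, 400, 400]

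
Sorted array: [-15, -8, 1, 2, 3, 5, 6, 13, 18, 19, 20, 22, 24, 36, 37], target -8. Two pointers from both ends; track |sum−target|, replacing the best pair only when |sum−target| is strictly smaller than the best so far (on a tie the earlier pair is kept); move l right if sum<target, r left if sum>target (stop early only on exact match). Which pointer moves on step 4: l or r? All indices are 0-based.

r

[0,14] -15+37=22 d=30 * → r--
[0,13] -15+36=21 d=29 * → r--
[0,12] -15+24=9 d=17 * → r--
[0,11] -15+22=7 d=15 * → r--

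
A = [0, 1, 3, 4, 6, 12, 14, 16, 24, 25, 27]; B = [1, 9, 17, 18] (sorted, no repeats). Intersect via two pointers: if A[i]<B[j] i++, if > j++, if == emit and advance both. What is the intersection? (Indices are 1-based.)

[i=1,j=1] 0<1 → i++
[i=2,j=1] 1==1 emit → i++,j++
[i=3,j=2] 3<9 → i++
[i=4,j=2] 4<9 → i++
[i=5,j=2] 6<9 → i++
[i=6,j=2] 12>9 → j++
[i=6,j=3] 12<17 → i++
[i=7,j=3] 14<17 → i++
[i=8,j=3] 16<17 → i++
[i=9,j=3] 24>17 → j++
[i=9,j=4] 24>18 → j++

intersection = [1]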